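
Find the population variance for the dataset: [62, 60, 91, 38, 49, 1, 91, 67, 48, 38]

638.65

Step 1: Compute the mean: (62 + 60 + 91 + 38 + 49 + 1 + 91 + 67 + 48 + 38) / 10 = 54.5
Step 2: Compute squared deviations from the mean:
  (62 - 54.5)^2 = 56.25
  (60 - 54.5)^2 = 30.25
  (91 - 54.5)^2 = 1332.25
  (38 - 54.5)^2 = 272.25
  (49 - 54.5)^2 = 30.25
  (1 - 54.5)^2 = 2862.25
  (91 - 54.5)^2 = 1332.25
  (67 - 54.5)^2 = 156.25
  (48 - 54.5)^2 = 42.25
  (38 - 54.5)^2 = 272.25
Step 3: Sum of squared deviations = 6386.5
Step 4: Population variance = 6386.5 / 10 = 638.65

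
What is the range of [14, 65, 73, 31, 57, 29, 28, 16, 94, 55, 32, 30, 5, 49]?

89

Step 1: Identify the maximum value: max = 94
Step 2: Identify the minimum value: min = 5
Step 3: Range = max - min = 94 - 5 = 89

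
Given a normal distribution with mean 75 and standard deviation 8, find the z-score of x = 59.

-2

Step 1: Recall the z-score formula: z = (x - mu) / sigma
Step 2: Substitute values: z = (59 - 75) / 8
Step 3: z = -16 / 8 = -2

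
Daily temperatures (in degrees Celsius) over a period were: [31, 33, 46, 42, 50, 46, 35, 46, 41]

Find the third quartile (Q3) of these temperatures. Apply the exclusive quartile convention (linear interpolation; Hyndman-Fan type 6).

46

Step 1: Sort the data: [31, 33, 35, 41, 42, 46, 46, 46, 50]
Step 2: n = 9
Step 3: Using the exclusive quartile method:
  Q1 = 34
  Q2 (median) = 42
  Q3 = 46
  IQR = Q3 - Q1 = 46 - 34 = 12
Step 4: Q3 = 46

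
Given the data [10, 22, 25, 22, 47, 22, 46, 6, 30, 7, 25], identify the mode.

22

Step 1: Count the frequency of each value:
  6: appears 1 time(s)
  7: appears 1 time(s)
  10: appears 1 time(s)
  22: appears 3 time(s)
  25: appears 2 time(s)
  30: appears 1 time(s)
  46: appears 1 time(s)
  47: appears 1 time(s)
Step 2: The value 22 appears most frequently (3 times).
Step 3: Mode = 22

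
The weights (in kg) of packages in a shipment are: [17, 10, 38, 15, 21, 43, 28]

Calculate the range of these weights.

33

Step 1: Identify the maximum value: max = 43
Step 2: Identify the minimum value: min = 10
Step 3: Range = max - min = 43 - 10 = 33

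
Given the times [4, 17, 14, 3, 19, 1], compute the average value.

9.6667

Step 1: Sum all values: 4 + 17 + 14 + 3 + 19 + 1 = 58
Step 2: Count the number of values: n = 6
Step 3: Mean = sum / n = 58 / 6 = 9.6667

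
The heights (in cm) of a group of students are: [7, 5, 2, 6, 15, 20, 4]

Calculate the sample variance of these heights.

42.9524

Step 1: Compute the mean: (7 + 5 + 2 + 6 + 15 + 20 + 4) / 7 = 8.4286
Step 2: Compute squared deviations from the mean:
  (7 - 8.4286)^2 = 2.0408
  (5 - 8.4286)^2 = 11.7551
  (2 - 8.4286)^2 = 41.3265
  (6 - 8.4286)^2 = 5.898
  (15 - 8.4286)^2 = 43.1837
  (20 - 8.4286)^2 = 133.898
  (4 - 8.4286)^2 = 19.6122
Step 3: Sum of squared deviations = 257.7143
Step 4: Sample variance = 257.7143 / 6 = 42.9524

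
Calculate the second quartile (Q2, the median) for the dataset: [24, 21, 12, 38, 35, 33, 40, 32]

32.5

Step 1: Sort the data: [12, 21, 24, 32, 33, 35, 38, 40]
Step 2: n = 8
Step 3: Q2 is the median. Since n is even, it is the average of the values at positions 4 and 5:
  Q2 = (32 + 33) / 2 = 32.5
Step 4: Q2 = 32.5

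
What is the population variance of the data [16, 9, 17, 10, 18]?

14

Step 1: Compute the mean: (16 + 9 + 17 + 10 + 18) / 5 = 14
Step 2: Compute squared deviations from the mean:
  (16 - 14)^2 = 4
  (9 - 14)^2 = 25
  (17 - 14)^2 = 9
  (10 - 14)^2 = 16
  (18 - 14)^2 = 16
Step 3: Sum of squared deviations = 70
Step 4: Population variance = 70 / 5 = 14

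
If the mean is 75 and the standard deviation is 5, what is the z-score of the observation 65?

-2

Step 1: Recall the z-score formula: z = (x - mu) / sigma
Step 2: Substitute values: z = (65 - 75) / 5
Step 3: z = -10 / 5 = -2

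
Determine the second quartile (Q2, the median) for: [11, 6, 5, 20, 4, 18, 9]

9

Step 1: Sort the data: [4, 5, 6, 9, 11, 18, 20]
Step 2: n = 7
Step 3: Q2 is the median. Since n is odd, it is the middle value at position 4: 9
Step 4: Q2 = 9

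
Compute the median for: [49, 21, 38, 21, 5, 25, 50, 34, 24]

25

Step 1: Sort the data in ascending order: [5, 21, 21, 24, 25, 34, 38, 49, 50]
Step 2: The number of values is n = 9.
Step 3: Since n is odd, the median is the middle value at position 5: 25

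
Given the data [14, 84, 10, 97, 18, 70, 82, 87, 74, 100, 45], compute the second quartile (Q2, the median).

74

Step 1: Sort the data: [10, 14, 18, 45, 70, 74, 82, 84, 87, 97, 100]
Step 2: n = 11
Step 3: Q2 is the median. Since n is odd, it is the middle value at position 6: 74
Step 4: Q2 = 74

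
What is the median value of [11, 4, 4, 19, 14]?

11

Step 1: Sort the data in ascending order: [4, 4, 11, 14, 19]
Step 2: The number of values is n = 5.
Step 3: Since n is odd, the median is the middle value at position 3: 11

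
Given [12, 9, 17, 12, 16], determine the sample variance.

10.7

Step 1: Compute the mean: (12 + 9 + 17 + 12 + 16) / 5 = 13.2
Step 2: Compute squared deviations from the mean:
  (12 - 13.2)^2 = 1.44
  (9 - 13.2)^2 = 17.64
  (17 - 13.2)^2 = 14.44
  (12 - 13.2)^2 = 1.44
  (16 - 13.2)^2 = 7.84
Step 3: Sum of squared deviations = 42.8
Step 4: Sample variance = 42.8 / 4 = 10.7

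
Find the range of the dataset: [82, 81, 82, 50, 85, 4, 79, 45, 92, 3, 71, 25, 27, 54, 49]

89

Step 1: Identify the maximum value: max = 92
Step 2: Identify the minimum value: min = 3
Step 3: Range = max - min = 92 - 3 = 89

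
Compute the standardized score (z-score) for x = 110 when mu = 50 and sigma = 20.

3

Step 1: Recall the z-score formula: z = (x - mu) / sigma
Step 2: Substitute values: z = (110 - 50) / 20
Step 3: z = 60 / 20 = 3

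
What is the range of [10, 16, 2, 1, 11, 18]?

17

Step 1: Identify the maximum value: max = 18
Step 2: Identify the minimum value: min = 1
Step 3: Range = max - min = 18 - 1 = 17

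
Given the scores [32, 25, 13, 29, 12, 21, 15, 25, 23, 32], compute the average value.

22.7

Step 1: Sum all values: 32 + 25 + 13 + 29 + 12 + 21 + 15 + 25 + 23 + 32 = 227
Step 2: Count the number of values: n = 10
Step 3: Mean = sum / n = 227 / 10 = 22.7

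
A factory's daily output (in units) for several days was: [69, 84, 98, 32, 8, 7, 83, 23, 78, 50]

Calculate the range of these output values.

91

Step 1: Identify the maximum value: max = 98
Step 2: Identify the minimum value: min = 7
Step 3: Range = max - min = 98 - 7 = 91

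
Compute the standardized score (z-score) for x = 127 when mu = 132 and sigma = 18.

-0.2778

Step 1: Recall the z-score formula: z = (x - mu) / sigma
Step 2: Substitute values: z = (127 - 132) / 18
Step 3: z = -5 / 18 = -0.2778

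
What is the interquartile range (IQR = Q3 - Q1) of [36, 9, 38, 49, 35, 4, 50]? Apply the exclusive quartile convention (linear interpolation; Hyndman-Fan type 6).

40

Step 1: Sort the data: [4, 9, 35, 36, 38, 49, 50]
Step 2: n = 7
Step 3: Using the exclusive quartile method:
  Q1 = 9
  Q2 (median) = 36
  Q3 = 49
  IQR = Q3 - Q1 = 49 - 9 = 40
Step 4: IQR = 40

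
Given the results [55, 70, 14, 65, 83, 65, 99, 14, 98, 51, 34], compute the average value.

58.9091

Step 1: Sum all values: 55 + 70 + 14 + 65 + 83 + 65 + 99 + 14 + 98 + 51 + 34 = 648
Step 2: Count the number of values: n = 11
Step 3: Mean = sum / n = 648 / 11 = 58.9091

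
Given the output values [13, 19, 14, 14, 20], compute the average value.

16

Step 1: Sum all values: 13 + 19 + 14 + 14 + 20 = 80
Step 2: Count the number of values: n = 5
Step 3: Mean = sum / n = 80 / 5 = 16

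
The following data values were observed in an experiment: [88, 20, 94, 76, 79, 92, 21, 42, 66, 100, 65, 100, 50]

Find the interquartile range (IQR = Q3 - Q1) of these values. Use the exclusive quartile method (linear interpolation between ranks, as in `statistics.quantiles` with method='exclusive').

47

Step 1: Sort the data: [20, 21, 42, 50, 65, 66, 76, 79, 88, 92, 94, 100, 100]
Step 2: n = 13
Step 3: Using the exclusive quartile method:
  Q1 = 46
  Q2 (median) = 76
  Q3 = 93
  IQR = Q3 - Q1 = 93 - 46 = 47
Step 4: IQR = 47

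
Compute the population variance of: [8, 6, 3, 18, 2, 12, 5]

27.0612

Step 1: Compute the mean: (8 + 6 + 3 + 18 + 2 + 12 + 5) / 7 = 7.7143
Step 2: Compute squared deviations from the mean:
  (8 - 7.7143)^2 = 0.0816
  (6 - 7.7143)^2 = 2.9388
  (3 - 7.7143)^2 = 22.2245
  (18 - 7.7143)^2 = 105.7959
  (2 - 7.7143)^2 = 32.6531
  (12 - 7.7143)^2 = 18.3673
  (5 - 7.7143)^2 = 7.3673
Step 3: Sum of squared deviations = 189.4286
Step 4: Population variance = 189.4286 / 7 = 27.0612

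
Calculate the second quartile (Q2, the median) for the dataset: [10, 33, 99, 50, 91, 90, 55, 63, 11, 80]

59

Step 1: Sort the data: [10, 11, 33, 50, 55, 63, 80, 90, 91, 99]
Step 2: n = 10
Step 3: Q2 is the median. Since n is even, it is the average of the values at positions 5 and 6:
  Q2 = (55 + 63) / 2 = 59
Step 4: Q2 = 59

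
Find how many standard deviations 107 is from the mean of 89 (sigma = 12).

1.5

Step 1: Recall the z-score formula: z = (x - mu) / sigma
Step 2: Substitute values: z = (107 - 89) / 12
Step 3: z = 18 / 12 = 1.5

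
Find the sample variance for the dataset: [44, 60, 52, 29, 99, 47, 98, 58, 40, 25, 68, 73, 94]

619.1026

Step 1: Compute the mean: (44 + 60 + 52 + 29 + 99 + 47 + 98 + 58 + 40 + 25 + 68 + 73 + 94) / 13 = 60.5385
Step 2: Compute squared deviations from the mean:
  (44 - 60.5385)^2 = 273.5207
  (60 - 60.5385)^2 = 0.2899
  (52 - 60.5385)^2 = 72.9053
  (29 - 60.5385)^2 = 994.6746
  (99 - 60.5385)^2 = 1479.2899
  (47 - 60.5385)^2 = 183.2899
  (98 - 60.5385)^2 = 1403.3669
  (58 - 60.5385)^2 = 6.4438
  (40 - 60.5385)^2 = 421.8284
  (25 - 60.5385)^2 = 1262.9822
  (68 - 60.5385)^2 = 55.6746
  (73 - 60.5385)^2 = 155.2899
  (94 - 60.5385)^2 = 1119.6746
Step 3: Sum of squared deviations = 7429.2308
Step 4: Sample variance = 7429.2308 / 12 = 619.1026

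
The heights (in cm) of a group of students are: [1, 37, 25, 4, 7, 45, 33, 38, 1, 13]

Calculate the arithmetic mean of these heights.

20.4

Step 1: Sum all values: 1 + 37 + 25 + 4 + 7 + 45 + 33 + 38 + 1 + 13 = 204
Step 2: Count the number of values: n = 10
Step 3: Mean = sum / n = 204 / 10 = 20.4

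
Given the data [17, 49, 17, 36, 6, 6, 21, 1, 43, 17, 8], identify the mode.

17

Step 1: Count the frequency of each value:
  1: appears 1 time(s)
  6: appears 2 time(s)
  8: appears 1 time(s)
  17: appears 3 time(s)
  21: appears 1 time(s)
  36: appears 1 time(s)
  43: appears 1 time(s)
  49: appears 1 time(s)
Step 2: The value 17 appears most frequently (3 times).
Step 3: Mode = 17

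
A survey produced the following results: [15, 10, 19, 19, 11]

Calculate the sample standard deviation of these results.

4.2661

Step 1: Compute the mean: 14.8
Step 2: Sum of squared deviations from the mean: 72.8
Step 3: Sample variance = 72.8 / 4 = 18.2
Step 4: Standard deviation = sqrt(18.2) = 4.2661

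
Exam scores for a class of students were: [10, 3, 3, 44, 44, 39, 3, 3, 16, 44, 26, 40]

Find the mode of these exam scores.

3

Step 1: Count the frequency of each value:
  3: appears 4 time(s)
  10: appears 1 time(s)
  16: appears 1 time(s)
  26: appears 1 time(s)
  39: appears 1 time(s)
  40: appears 1 time(s)
  44: appears 3 time(s)
Step 2: The value 3 appears most frequently (4 times).
Step 3: Mode = 3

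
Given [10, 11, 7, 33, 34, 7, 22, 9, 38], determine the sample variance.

165.5

Step 1: Compute the mean: (10 + 11 + 7 + 33 + 34 + 7 + 22 + 9 + 38) / 9 = 19
Step 2: Compute squared deviations from the mean:
  (10 - 19)^2 = 81
  (11 - 19)^2 = 64
  (7 - 19)^2 = 144
  (33 - 19)^2 = 196
  (34 - 19)^2 = 225
  (7 - 19)^2 = 144
  (22 - 19)^2 = 9
  (9 - 19)^2 = 100
  (38 - 19)^2 = 361
Step 3: Sum of squared deviations = 1324
Step 4: Sample variance = 1324 / 8 = 165.5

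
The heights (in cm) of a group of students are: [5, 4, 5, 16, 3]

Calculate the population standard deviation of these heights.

4.7582

Step 1: Compute the mean: 6.6
Step 2: Sum of squared deviations from the mean: 113.2
Step 3: Population variance = 113.2 / 5 = 22.64
Step 4: Standard deviation = sqrt(22.64) = 4.7582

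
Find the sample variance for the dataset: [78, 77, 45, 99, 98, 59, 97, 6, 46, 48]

905.3444

Step 1: Compute the mean: (78 + 77 + 45 + 99 + 98 + 59 + 97 + 6 + 46 + 48) / 10 = 65.3
Step 2: Compute squared deviations from the mean:
  (78 - 65.3)^2 = 161.29
  (77 - 65.3)^2 = 136.89
  (45 - 65.3)^2 = 412.09
  (99 - 65.3)^2 = 1135.69
  (98 - 65.3)^2 = 1069.29
  (59 - 65.3)^2 = 39.69
  (97 - 65.3)^2 = 1004.89
  (6 - 65.3)^2 = 3516.49
  (46 - 65.3)^2 = 372.49
  (48 - 65.3)^2 = 299.29
Step 3: Sum of squared deviations = 8148.1
Step 4: Sample variance = 8148.1 / 9 = 905.3444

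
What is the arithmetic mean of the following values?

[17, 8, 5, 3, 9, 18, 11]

10.1429

Step 1: Sum all values: 17 + 8 + 5 + 3 + 9 + 18 + 11 = 71
Step 2: Count the number of values: n = 7
Step 3: Mean = sum / n = 71 / 7 = 10.1429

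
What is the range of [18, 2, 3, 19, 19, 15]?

17

Step 1: Identify the maximum value: max = 19
Step 2: Identify the minimum value: min = 2
Step 3: Range = max - min = 19 - 2 = 17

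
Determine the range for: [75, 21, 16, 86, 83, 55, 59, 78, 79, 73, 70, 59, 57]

70

Step 1: Identify the maximum value: max = 86
Step 2: Identify the minimum value: min = 16
Step 3: Range = max - min = 86 - 16 = 70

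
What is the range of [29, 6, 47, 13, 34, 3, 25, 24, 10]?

44

Step 1: Identify the maximum value: max = 47
Step 2: Identify the minimum value: min = 3
Step 3: Range = max - min = 47 - 3 = 44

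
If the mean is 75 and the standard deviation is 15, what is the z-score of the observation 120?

3

Step 1: Recall the z-score formula: z = (x - mu) / sigma
Step 2: Substitute values: z = (120 - 75) / 15
Step 3: z = 45 / 15 = 3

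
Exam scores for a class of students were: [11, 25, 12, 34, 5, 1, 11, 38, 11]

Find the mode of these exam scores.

11

Step 1: Count the frequency of each value:
  1: appears 1 time(s)
  5: appears 1 time(s)
  11: appears 3 time(s)
  12: appears 1 time(s)
  25: appears 1 time(s)
  34: appears 1 time(s)
  38: appears 1 time(s)
Step 2: The value 11 appears most frequently (3 times).
Step 3: Mode = 11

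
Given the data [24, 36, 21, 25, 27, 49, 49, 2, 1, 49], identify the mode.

49

Step 1: Count the frequency of each value:
  1: appears 1 time(s)
  2: appears 1 time(s)
  21: appears 1 time(s)
  24: appears 1 time(s)
  25: appears 1 time(s)
  27: appears 1 time(s)
  36: appears 1 time(s)
  49: appears 3 time(s)
Step 2: The value 49 appears most frequently (3 times).
Step 3: Mode = 49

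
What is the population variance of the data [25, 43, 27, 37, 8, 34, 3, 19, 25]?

151.1358

Step 1: Compute the mean: (25 + 43 + 27 + 37 + 8 + 34 + 3 + 19 + 25) / 9 = 24.5556
Step 2: Compute squared deviations from the mean:
  (25 - 24.5556)^2 = 0.1975
  (43 - 24.5556)^2 = 340.1975
  (27 - 24.5556)^2 = 5.9753
  (37 - 24.5556)^2 = 154.8642
  (8 - 24.5556)^2 = 274.0864
  (34 - 24.5556)^2 = 89.1975
  (3 - 24.5556)^2 = 464.642
  (19 - 24.5556)^2 = 30.8642
  (25 - 24.5556)^2 = 0.1975
Step 3: Sum of squared deviations = 1360.2222
Step 4: Population variance = 1360.2222 / 9 = 151.1358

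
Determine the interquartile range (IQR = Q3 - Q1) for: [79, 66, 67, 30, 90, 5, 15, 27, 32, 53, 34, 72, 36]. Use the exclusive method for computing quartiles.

41

Step 1: Sort the data: [5, 15, 27, 30, 32, 34, 36, 53, 66, 67, 72, 79, 90]
Step 2: n = 13
Step 3: Using the exclusive quartile method:
  Q1 = 28.5
  Q2 (median) = 36
  Q3 = 69.5
  IQR = Q3 - Q1 = 69.5 - 28.5 = 41
Step 4: IQR = 41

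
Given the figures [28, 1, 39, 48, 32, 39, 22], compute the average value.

29.8571

Step 1: Sum all values: 28 + 1 + 39 + 48 + 32 + 39 + 22 = 209
Step 2: Count the number of values: n = 7
Step 3: Mean = sum / n = 209 / 7 = 29.8571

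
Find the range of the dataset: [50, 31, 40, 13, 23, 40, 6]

44

Step 1: Identify the maximum value: max = 50
Step 2: Identify the minimum value: min = 6
Step 3: Range = max - min = 50 - 6 = 44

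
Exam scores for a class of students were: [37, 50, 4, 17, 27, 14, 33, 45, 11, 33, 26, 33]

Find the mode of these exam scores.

33

Step 1: Count the frequency of each value:
  4: appears 1 time(s)
  11: appears 1 time(s)
  14: appears 1 time(s)
  17: appears 1 time(s)
  26: appears 1 time(s)
  27: appears 1 time(s)
  33: appears 3 time(s)
  37: appears 1 time(s)
  45: appears 1 time(s)
  50: appears 1 time(s)
Step 2: The value 33 appears most frequently (3 times).
Step 3: Mode = 33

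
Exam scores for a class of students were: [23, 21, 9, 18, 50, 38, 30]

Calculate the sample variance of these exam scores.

186

Step 1: Compute the mean: (23 + 21 + 9 + 18 + 50 + 38 + 30) / 7 = 27
Step 2: Compute squared deviations from the mean:
  (23 - 27)^2 = 16
  (21 - 27)^2 = 36
  (9 - 27)^2 = 324
  (18 - 27)^2 = 81
  (50 - 27)^2 = 529
  (38 - 27)^2 = 121
  (30 - 27)^2 = 9
Step 3: Sum of squared deviations = 1116
Step 4: Sample variance = 1116 / 6 = 186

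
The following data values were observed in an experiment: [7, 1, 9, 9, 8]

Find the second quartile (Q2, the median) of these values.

8

Step 1: Sort the data: [1, 7, 8, 9, 9]
Step 2: n = 5
Step 3: Q2 is the median. Since n is odd, it is the middle value at position 3: 8
Step 4: Q2 = 8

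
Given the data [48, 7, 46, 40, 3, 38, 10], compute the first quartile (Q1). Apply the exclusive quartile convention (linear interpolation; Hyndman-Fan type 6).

7

Step 1: Sort the data: [3, 7, 10, 38, 40, 46, 48]
Step 2: n = 7
Step 3: Using the exclusive quartile method:
  Q1 = 7
  Q2 (median) = 38
  Q3 = 46
  IQR = Q3 - Q1 = 46 - 7 = 39
Step 4: Q1 = 7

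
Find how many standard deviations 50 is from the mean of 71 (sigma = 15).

-1.4

Step 1: Recall the z-score formula: z = (x - mu) / sigma
Step 2: Substitute values: z = (50 - 71) / 15
Step 3: z = -21 / 15 = -1.4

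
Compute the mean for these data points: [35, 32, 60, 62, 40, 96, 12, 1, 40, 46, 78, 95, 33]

48.4615

Step 1: Sum all values: 35 + 32 + 60 + 62 + 40 + 96 + 12 + 1 + 40 + 46 + 78 + 95 + 33 = 630
Step 2: Count the number of values: n = 13
Step 3: Mean = sum / n = 630 / 13 = 48.4615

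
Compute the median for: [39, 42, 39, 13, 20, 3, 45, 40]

39

Step 1: Sort the data in ascending order: [3, 13, 20, 39, 39, 40, 42, 45]
Step 2: The number of values is n = 8.
Step 3: Since n is even, the median is the average of positions 4 and 5:
  Median = (39 + 39) / 2 = 39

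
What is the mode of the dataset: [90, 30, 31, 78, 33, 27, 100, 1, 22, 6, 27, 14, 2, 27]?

27

Step 1: Count the frequency of each value:
  1: appears 1 time(s)
  2: appears 1 time(s)
  6: appears 1 time(s)
  14: appears 1 time(s)
  22: appears 1 time(s)
  27: appears 3 time(s)
  30: appears 1 time(s)
  31: appears 1 time(s)
  33: appears 1 time(s)
  78: appears 1 time(s)
  90: appears 1 time(s)
  100: appears 1 time(s)
Step 2: The value 27 appears most frequently (3 times).
Step 3: Mode = 27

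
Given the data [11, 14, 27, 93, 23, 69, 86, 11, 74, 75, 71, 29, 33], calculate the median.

33

Step 1: Sort the data in ascending order: [11, 11, 14, 23, 27, 29, 33, 69, 71, 74, 75, 86, 93]
Step 2: The number of values is n = 13.
Step 3: Since n is odd, the median is the middle value at position 7: 33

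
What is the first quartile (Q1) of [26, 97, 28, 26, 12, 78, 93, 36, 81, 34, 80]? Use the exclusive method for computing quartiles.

26

Step 1: Sort the data: [12, 26, 26, 28, 34, 36, 78, 80, 81, 93, 97]
Step 2: n = 11
Step 3: Using the exclusive quartile method:
  Q1 = 26
  Q2 (median) = 36
  Q3 = 81
  IQR = Q3 - Q1 = 81 - 26 = 55
Step 4: Q1 = 26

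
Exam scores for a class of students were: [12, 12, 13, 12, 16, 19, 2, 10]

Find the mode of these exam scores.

12

Step 1: Count the frequency of each value:
  2: appears 1 time(s)
  10: appears 1 time(s)
  12: appears 3 time(s)
  13: appears 1 time(s)
  16: appears 1 time(s)
  19: appears 1 time(s)
Step 2: The value 12 appears most frequently (3 times).
Step 3: Mode = 12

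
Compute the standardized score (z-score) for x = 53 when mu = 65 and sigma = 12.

-1

Step 1: Recall the z-score formula: z = (x - mu) / sigma
Step 2: Substitute values: z = (53 - 65) / 12
Step 3: z = -12 / 12 = -1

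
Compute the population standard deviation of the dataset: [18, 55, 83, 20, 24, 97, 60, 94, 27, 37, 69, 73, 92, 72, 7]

29.7079

Step 1: Compute the mean: 55.2
Step 2: Sum of squared deviations from the mean: 13238.4
Step 3: Population variance = 13238.4 / 15 = 882.56
Step 4: Standard deviation = sqrt(882.56) = 29.7079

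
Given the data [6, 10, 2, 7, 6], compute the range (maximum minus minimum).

8

Step 1: Identify the maximum value: max = 10
Step 2: Identify the minimum value: min = 2
Step 3: Range = max - min = 10 - 2 = 8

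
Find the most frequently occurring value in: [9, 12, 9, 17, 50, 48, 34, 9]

9

Step 1: Count the frequency of each value:
  9: appears 3 time(s)
  12: appears 1 time(s)
  17: appears 1 time(s)
  34: appears 1 time(s)
  48: appears 1 time(s)
  50: appears 1 time(s)
Step 2: The value 9 appears most frequently (3 times).
Step 3: Mode = 9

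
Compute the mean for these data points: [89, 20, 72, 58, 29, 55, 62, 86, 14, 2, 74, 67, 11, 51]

49.2857

Step 1: Sum all values: 89 + 20 + 72 + 58 + 29 + 55 + 62 + 86 + 14 + 2 + 74 + 67 + 11 + 51 = 690
Step 2: Count the number of values: n = 14
Step 3: Mean = sum / n = 690 / 14 = 49.2857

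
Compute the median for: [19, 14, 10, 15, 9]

14

Step 1: Sort the data in ascending order: [9, 10, 14, 15, 19]
Step 2: The number of values is n = 5.
Step 3: Since n is odd, the median is the middle value at position 3: 14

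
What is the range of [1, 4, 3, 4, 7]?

6

Step 1: Identify the maximum value: max = 7
Step 2: Identify the minimum value: min = 1
Step 3: Range = max - min = 7 - 1 = 6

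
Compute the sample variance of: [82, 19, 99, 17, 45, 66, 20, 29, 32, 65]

842.0444

Step 1: Compute the mean: (82 + 19 + 99 + 17 + 45 + 66 + 20 + 29 + 32 + 65) / 10 = 47.4
Step 2: Compute squared deviations from the mean:
  (82 - 47.4)^2 = 1197.16
  (19 - 47.4)^2 = 806.56
  (99 - 47.4)^2 = 2662.56
  (17 - 47.4)^2 = 924.16
  (45 - 47.4)^2 = 5.76
  (66 - 47.4)^2 = 345.96
  (20 - 47.4)^2 = 750.76
  (29 - 47.4)^2 = 338.56
  (32 - 47.4)^2 = 237.16
  (65 - 47.4)^2 = 309.76
Step 3: Sum of squared deviations = 7578.4
Step 4: Sample variance = 7578.4 / 9 = 842.0444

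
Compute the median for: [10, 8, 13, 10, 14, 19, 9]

10

Step 1: Sort the data in ascending order: [8, 9, 10, 10, 13, 14, 19]
Step 2: The number of values is n = 7.
Step 3: Since n is odd, the median is the middle value at position 4: 10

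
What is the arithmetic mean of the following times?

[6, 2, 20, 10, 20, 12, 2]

10.2857

Step 1: Sum all values: 6 + 2 + 20 + 10 + 20 + 12 + 2 = 72
Step 2: Count the number of values: n = 7
Step 3: Mean = sum / n = 72 / 7 = 10.2857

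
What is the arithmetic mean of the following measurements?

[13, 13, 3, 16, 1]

9.2

Step 1: Sum all values: 13 + 13 + 3 + 16 + 1 = 46
Step 2: Count the number of values: n = 5
Step 3: Mean = sum / n = 46 / 5 = 9.2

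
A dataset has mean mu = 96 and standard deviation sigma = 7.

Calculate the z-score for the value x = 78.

-2.5714

Step 1: Recall the z-score formula: z = (x - mu) / sigma
Step 2: Substitute values: z = (78 - 96) / 7
Step 3: z = -18 / 7 = -2.5714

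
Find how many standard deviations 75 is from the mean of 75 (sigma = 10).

0

Step 1: Recall the z-score formula: z = (x - mu) / sigma
Step 2: Substitute values: z = (75 - 75) / 10
Step 3: z = 0 / 10 = 0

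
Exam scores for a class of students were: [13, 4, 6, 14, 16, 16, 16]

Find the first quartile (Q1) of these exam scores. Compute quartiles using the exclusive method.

6

Step 1: Sort the data: [4, 6, 13, 14, 16, 16, 16]
Step 2: n = 7
Step 3: Using the exclusive quartile method:
  Q1 = 6
  Q2 (median) = 14
  Q3 = 16
  IQR = Q3 - Q1 = 16 - 6 = 10
Step 4: Q1 = 6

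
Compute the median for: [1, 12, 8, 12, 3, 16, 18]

12

Step 1: Sort the data in ascending order: [1, 3, 8, 12, 12, 16, 18]
Step 2: The number of values is n = 7.
Step 3: Since n is odd, the median is the middle value at position 4: 12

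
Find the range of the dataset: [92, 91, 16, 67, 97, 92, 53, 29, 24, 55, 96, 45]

81

Step 1: Identify the maximum value: max = 97
Step 2: Identify the minimum value: min = 16
Step 3: Range = max - min = 97 - 16 = 81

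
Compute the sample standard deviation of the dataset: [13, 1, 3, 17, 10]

6.7231

Step 1: Compute the mean: 8.8
Step 2: Sum of squared deviations from the mean: 180.8
Step 3: Sample variance = 180.8 / 4 = 45.2
Step 4: Standard deviation = sqrt(45.2) = 6.7231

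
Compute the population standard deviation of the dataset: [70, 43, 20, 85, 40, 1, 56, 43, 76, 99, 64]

27.3565

Step 1: Compute the mean: 54.2727
Step 2: Sum of squared deviations from the mean: 8232.1818
Step 3: Population variance = 8232.1818 / 11 = 748.3802
Step 4: Standard deviation = sqrt(748.3802) = 27.3565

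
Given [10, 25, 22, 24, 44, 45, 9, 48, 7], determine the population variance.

232.8889

Step 1: Compute the mean: (10 + 25 + 22 + 24 + 44 + 45 + 9 + 48 + 7) / 9 = 26
Step 2: Compute squared deviations from the mean:
  (10 - 26)^2 = 256
  (25 - 26)^2 = 1
  (22 - 26)^2 = 16
  (24 - 26)^2 = 4
  (44 - 26)^2 = 324
  (45 - 26)^2 = 361
  (9 - 26)^2 = 289
  (48 - 26)^2 = 484
  (7 - 26)^2 = 361
Step 3: Sum of squared deviations = 2096
Step 4: Population variance = 2096 / 9 = 232.8889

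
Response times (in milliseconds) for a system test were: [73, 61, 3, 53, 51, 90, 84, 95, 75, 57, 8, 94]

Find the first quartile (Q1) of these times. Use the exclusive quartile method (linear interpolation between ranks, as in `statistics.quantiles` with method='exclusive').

51.5

Step 1: Sort the data: [3, 8, 51, 53, 57, 61, 73, 75, 84, 90, 94, 95]
Step 2: n = 12
Step 3: Using the exclusive quartile method:
  Q1 = 51.5
  Q2 (median) = 67
  Q3 = 88.5
  IQR = Q3 - Q1 = 88.5 - 51.5 = 37
Step 4: Q1 = 51.5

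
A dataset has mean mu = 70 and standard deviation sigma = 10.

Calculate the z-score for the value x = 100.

3

Step 1: Recall the z-score formula: z = (x - mu) / sigma
Step 2: Substitute values: z = (100 - 70) / 10
Step 3: z = 30 / 10 = 3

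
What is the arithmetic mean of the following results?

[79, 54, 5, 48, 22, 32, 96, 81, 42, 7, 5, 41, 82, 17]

43.6429

Step 1: Sum all values: 79 + 54 + 5 + 48 + 22 + 32 + 96 + 81 + 42 + 7 + 5 + 41 + 82 + 17 = 611
Step 2: Count the number of values: n = 14
Step 3: Mean = sum / n = 611 / 14 = 43.6429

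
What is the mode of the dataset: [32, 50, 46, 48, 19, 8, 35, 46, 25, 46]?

46

Step 1: Count the frequency of each value:
  8: appears 1 time(s)
  19: appears 1 time(s)
  25: appears 1 time(s)
  32: appears 1 time(s)
  35: appears 1 time(s)
  46: appears 3 time(s)
  48: appears 1 time(s)
  50: appears 1 time(s)
Step 2: The value 46 appears most frequently (3 times).
Step 3: Mode = 46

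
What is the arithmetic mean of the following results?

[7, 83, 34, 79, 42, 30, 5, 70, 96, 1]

44.7

Step 1: Sum all values: 7 + 83 + 34 + 79 + 42 + 30 + 5 + 70 + 96 + 1 = 447
Step 2: Count the number of values: n = 10
Step 3: Mean = sum / n = 447 / 10 = 44.7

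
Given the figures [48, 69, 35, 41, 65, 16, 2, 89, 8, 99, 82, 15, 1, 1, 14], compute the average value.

39

Step 1: Sum all values: 48 + 69 + 35 + 41 + 65 + 16 + 2 + 89 + 8 + 99 + 82 + 15 + 1 + 1 + 14 = 585
Step 2: Count the number of values: n = 15
Step 3: Mean = sum / n = 585 / 15 = 39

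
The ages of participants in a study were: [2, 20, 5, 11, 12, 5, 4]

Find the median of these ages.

5

Step 1: Sort the data in ascending order: [2, 4, 5, 5, 11, 12, 20]
Step 2: The number of values is n = 7.
Step 3: Since n is odd, the median is the middle value at position 4: 5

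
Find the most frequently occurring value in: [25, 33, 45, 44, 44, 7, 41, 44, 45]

44

Step 1: Count the frequency of each value:
  7: appears 1 time(s)
  25: appears 1 time(s)
  33: appears 1 time(s)
  41: appears 1 time(s)
  44: appears 3 time(s)
  45: appears 2 time(s)
Step 2: The value 44 appears most frequently (3 times).
Step 3: Mode = 44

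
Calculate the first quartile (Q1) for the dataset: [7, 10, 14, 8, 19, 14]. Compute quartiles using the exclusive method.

7.75

Step 1: Sort the data: [7, 8, 10, 14, 14, 19]
Step 2: n = 6
Step 3: Using the exclusive quartile method:
  Q1 = 7.75
  Q2 (median) = 12
  Q3 = 15.25
  IQR = Q3 - Q1 = 15.25 - 7.75 = 7.5
Step 4: Q1 = 7.75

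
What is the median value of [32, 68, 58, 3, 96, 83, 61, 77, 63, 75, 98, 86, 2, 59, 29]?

63

Step 1: Sort the data in ascending order: [2, 3, 29, 32, 58, 59, 61, 63, 68, 75, 77, 83, 86, 96, 98]
Step 2: The number of values is n = 15.
Step 3: Since n is odd, the median is the middle value at position 8: 63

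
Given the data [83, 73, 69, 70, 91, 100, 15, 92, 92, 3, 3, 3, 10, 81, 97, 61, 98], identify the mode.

3

Step 1: Count the frequency of each value:
  3: appears 3 time(s)
  10: appears 1 time(s)
  15: appears 1 time(s)
  61: appears 1 time(s)
  69: appears 1 time(s)
  70: appears 1 time(s)
  73: appears 1 time(s)
  81: appears 1 time(s)
  83: appears 1 time(s)
  91: appears 1 time(s)
  92: appears 2 time(s)
  97: appears 1 time(s)
  98: appears 1 time(s)
  100: appears 1 time(s)
Step 2: The value 3 appears most frequently (3 times).
Step 3: Mode = 3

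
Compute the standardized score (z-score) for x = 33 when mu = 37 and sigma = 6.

-0.6667

Step 1: Recall the z-score formula: z = (x - mu) / sigma
Step 2: Substitute values: z = (33 - 37) / 6
Step 3: z = -4 / 6 = -0.6667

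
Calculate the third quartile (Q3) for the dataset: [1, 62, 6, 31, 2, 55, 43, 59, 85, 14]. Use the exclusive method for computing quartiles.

59.75

Step 1: Sort the data: [1, 2, 6, 14, 31, 43, 55, 59, 62, 85]
Step 2: n = 10
Step 3: Using the exclusive quartile method:
  Q1 = 5
  Q2 (median) = 37
  Q3 = 59.75
  IQR = Q3 - Q1 = 59.75 - 5 = 54.75
Step 4: Q3 = 59.75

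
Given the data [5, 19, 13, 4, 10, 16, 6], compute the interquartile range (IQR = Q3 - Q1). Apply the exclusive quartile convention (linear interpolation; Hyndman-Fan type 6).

11

Step 1: Sort the data: [4, 5, 6, 10, 13, 16, 19]
Step 2: n = 7
Step 3: Using the exclusive quartile method:
  Q1 = 5
  Q2 (median) = 10
  Q3 = 16
  IQR = Q3 - Q1 = 16 - 5 = 11
Step 4: IQR = 11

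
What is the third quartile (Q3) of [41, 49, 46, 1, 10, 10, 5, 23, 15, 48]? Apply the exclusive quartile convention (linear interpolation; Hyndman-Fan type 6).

46.5

Step 1: Sort the data: [1, 5, 10, 10, 15, 23, 41, 46, 48, 49]
Step 2: n = 10
Step 3: Using the exclusive quartile method:
  Q1 = 8.75
  Q2 (median) = 19
  Q3 = 46.5
  IQR = Q3 - Q1 = 46.5 - 8.75 = 37.75
Step 4: Q3 = 46.5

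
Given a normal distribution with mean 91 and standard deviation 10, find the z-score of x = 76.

-1.5

Step 1: Recall the z-score formula: z = (x - mu) / sigma
Step 2: Substitute values: z = (76 - 91) / 10
Step 3: z = -15 / 10 = -1.5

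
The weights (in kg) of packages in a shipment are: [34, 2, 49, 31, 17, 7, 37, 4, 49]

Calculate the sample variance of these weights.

346.0278

Step 1: Compute the mean: (34 + 2 + 49 + 31 + 17 + 7 + 37 + 4 + 49) / 9 = 25.5556
Step 2: Compute squared deviations from the mean:
  (34 - 25.5556)^2 = 71.3086
  (2 - 25.5556)^2 = 554.8642
  (49 - 25.5556)^2 = 549.642
  (31 - 25.5556)^2 = 29.642
  (17 - 25.5556)^2 = 73.1975
  (7 - 25.5556)^2 = 344.3086
  (37 - 25.5556)^2 = 130.9753
  (4 - 25.5556)^2 = 464.642
  (49 - 25.5556)^2 = 549.642
Step 3: Sum of squared deviations = 2768.2222
Step 4: Sample variance = 2768.2222 / 8 = 346.0278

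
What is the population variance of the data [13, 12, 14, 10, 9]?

3.44

Step 1: Compute the mean: (13 + 12 + 14 + 10 + 9) / 5 = 11.6
Step 2: Compute squared deviations from the mean:
  (13 - 11.6)^2 = 1.96
  (12 - 11.6)^2 = 0.16
  (14 - 11.6)^2 = 5.76
  (10 - 11.6)^2 = 2.56
  (9 - 11.6)^2 = 6.76
Step 3: Sum of squared deviations = 17.2
Step 4: Population variance = 17.2 / 5 = 3.44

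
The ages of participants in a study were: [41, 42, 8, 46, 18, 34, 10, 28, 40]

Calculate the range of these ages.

38

Step 1: Identify the maximum value: max = 46
Step 2: Identify the minimum value: min = 8
Step 3: Range = max - min = 46 - 8 = 38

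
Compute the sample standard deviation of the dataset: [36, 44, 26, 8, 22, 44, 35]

12.9963

Step 1: Compute the mean: 30.7143
Step 2: Sum of squared deviations from the mean: 1013.4286
Step 3: Sample variance = 1013.4286 / 6 = 168.9048
Step 4: Standard deviation = sqrt(168.9048) = 12.9963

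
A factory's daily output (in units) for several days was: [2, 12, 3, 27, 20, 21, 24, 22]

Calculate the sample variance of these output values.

91.6964

Step 1: Compute the mean: (2 + 12 + 3 + 27 + 20 + 21 + 24 + 22) / 8 = 16.375
Step 2: Compute squared deviations from the mean:
  (2 - 16.375)^2 = 206.6406
  (12 - 16.375)^2 = 19.1406
  (3 - 16.375)^2 = 178.8906
  (27 - 16.375)^2 = 112.8906
  (20 - 16.375)^2 = 13.1406
  (21 - 16.375)^2 = 21.3906
  (24 - 16.375)^2 = 58.1406
  (22 - 16.375)^2 = 31.6406
Step 3: Sum of squared deviations = 641.875
Step 4: Sample variance = 641.875 / 7 = 91.6964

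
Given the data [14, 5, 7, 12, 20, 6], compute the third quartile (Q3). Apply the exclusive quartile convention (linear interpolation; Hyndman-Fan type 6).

15.5

Step 1: Sort the data: [5, 6, 7, 12, 14, 20]
Step 2: n = 6
Step 3: Using the exclusive quartile method:
  Q1 = 5.75
  Q2 (median) = 9.5
  Q3 = 15.5
  IQR = Q3 - Q1 = 15.5 - 5.75 = 9.75
Step 4: Q3 = 15.5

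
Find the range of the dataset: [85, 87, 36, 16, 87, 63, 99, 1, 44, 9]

98

Step 1: Identify the maximum value: max = 99
Step 2: Identify the minimum value: min = 1
Step 3: Range = max - min = 99 - 1 = 98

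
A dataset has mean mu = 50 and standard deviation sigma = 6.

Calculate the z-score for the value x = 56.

1

Step 1: Recall the z-score formula: z = (x - mu) / sigma
Step 2: Substitute values: z = (56 - 50) / 6
Step 3: z = 6 / 6 = 1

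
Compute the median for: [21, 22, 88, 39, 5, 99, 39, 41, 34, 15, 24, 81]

36.5

Step 1: Sort the data in ascending order: [5, 15, 21, 22, 24, 34, 39, 39, 41, 81, 88, 99]
Step 2: The number of values is n = 12.
Step 3: Since n is even, the median is the average of positions 6 and 7:
  Median = (34 + 39) / 2 = 36.5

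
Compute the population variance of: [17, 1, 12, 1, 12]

41.84

Step 1: Compute the mean: (17 + 1 + 12 + 1 + 12) / 5 = 8.6
Step 2: Compute squared deviations from the mean:
  (17 - 8.6)^2 = 70.56
  (1 - 8.6)^2 = 57.76
  (12 - 8.6)^2 = 11.56
  (1 - 8.6)^2 = 57.76
  (12 - 8.6)^2 = 11.56
Step 3: Sum of squared deviations = 209.2
Step 4: Population variance = 209.2 / 5 = 41.84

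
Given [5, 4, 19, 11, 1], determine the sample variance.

51

Step 1: Compute the mean: (5 + 4 + 19 + 11 + 1) / 5 = 8
Step 2: Compute squared deviations from the mean:
  (5 - 8)^2 = 9
  (4 - 8)^2 = 16
  (19 - 8)^2 = 121
  (11 - 8)^2 = 9
  (1 - 8)^2 = 49
Step 3: Sum of squared deviations = 204
Step 4: Sample variance = 204 / 4 = 51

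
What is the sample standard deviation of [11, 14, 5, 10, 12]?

3.3615

Step 1: Compute the mean: 10.4
Step 2: Sum of squared deviations from the mean: 45.2
Step 3: Sample variance = 45.2 / 4 = 11.3
Step 4: Standard deviation = sqrt(11.3) = 3.3615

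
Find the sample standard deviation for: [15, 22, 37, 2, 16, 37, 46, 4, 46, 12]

16.6069

Step 1: Compute the mean: 23.7
Step 2: Sum of squared deviations from the mean: 2482.1
Step 3: Sample variance = 2482.1 / 9 = 275.7889
Step 4: Standard deviation = sqrt(275.7889) = 16.6069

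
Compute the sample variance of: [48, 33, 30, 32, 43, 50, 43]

65.8095

Step 1: Compute the mean: (48 + 33 + 30 + 32 + 43 + 50 + 43) / 7 = 39.8571
Step 2: Compute squared deviations from the mean:
  (48 - 39.8571)^2 = 66.3061
  (33 - 39.8571)^2 = 47.0204
  (30 - 39.8571)^2 = 97.1633
  (32 - 39.8571)^2 = 61.7347
  (43 - 39.8571)^2 = 9.8776
  (50 - 39.8571)^2 = 102.8776
  (43 - 39.8571)^2 = 9.8776
Step 3: Sum of squared deviations = 394.8571
Step 4: Sample variance = 394.8571 / 6 = 65.8095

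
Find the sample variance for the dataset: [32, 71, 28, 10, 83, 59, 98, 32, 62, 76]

800.7667

Step 1: Compute the mean: (32 + 71 + 28 + 10 + 83 + 59 + 98 + 32 + 62 + 76) / 10 = 55.1
Step 2: Compute squared deviations from the mean:
  (32 - 55.1)^2 = 533.61
  (71 - 55.1)^2 = 252.81
  (28 - 55.1)^2 = 734.41
  (10 - 55.1)^2 = 2034.01
  (83 - 55.1)^2 = 778.41
  (59 - 55.1)^2 = 15.21
  (98 - 55.1)^2 = 1840.41
  (32 - 55.1)^2 = 533.61
  (62 - 55.1)^2 = 47.61
  (76 - 55.1)^2 = 436.81
Step 3: Sum of squared deviations = 7206.9
Step 4: Sample variance = 7206.9 / 9 = 800.7667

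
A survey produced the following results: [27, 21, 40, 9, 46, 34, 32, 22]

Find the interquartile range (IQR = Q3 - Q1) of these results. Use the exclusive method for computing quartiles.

17.25

Step 1: Sort the data: [9, 21, 22, 27, 32, 34, 40, 46]
Step 2: n = 8
Step 3: Using the exclusive quartile method:
  Q1 = 21.25
  Q2 (median) = 29.5
  Q3 = 38.5
  IQR = Q3 - Q1 = 38.5 - 21.25 = 17.25
Step 4: IQR = 17.25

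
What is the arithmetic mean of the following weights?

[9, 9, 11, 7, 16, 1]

8.8333

Step 1: Sum all values: 9 + 9 + 11 + 7 + 16 + 1 = 53
Step 2: Count the number of values: n = 6
Step 3: Mean = sum / n = 53 / 6 = 8.8333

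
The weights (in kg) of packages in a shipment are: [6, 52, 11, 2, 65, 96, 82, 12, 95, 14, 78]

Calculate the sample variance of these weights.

1455.4545

Step 1: Compute the mean: (6 + 52 + 11 + 2 + 65 + 96 + 82 + 12 + 95 + 14 + 78) / 11 = 46.6364
Step 2: Compute squared deviations from the mean:
  (6 - 46.6364)^2 = 1651.314
  (52 - 46.6364)^2 = 28.7686
  (11 - 46.6364)^2 = 1269.9504
  (2 - 46.6364)^2 = 1992.405
  (65 - 46.6364)^2 = 337.2231
  (96 - 46.6364)^2 = 2436.7686
  (82 - 46.6364)^2 = 1250.5868
  (12 - 46.6364)^2 = 1199.6777
  (95 - 46.6364)^2 = 2339.0413
  (14 - 46.6364)^2 = 1065.1322
  (78 - 46.6364)^2 = 983.6777
Step 3: Sum of squared deviations = 14554.5455
Step 4: Sample variance = 14554.5455 / 10 = 1455.4545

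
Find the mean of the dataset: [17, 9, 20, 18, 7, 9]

13.3333

Step 1: Sum all values: 17 + 9 + 20 + 18 + 7 + 9 = 80
Step 2: Count the number of values: n = 6
Step 3: Mean = sum / n = 80 / 6 = 13.3333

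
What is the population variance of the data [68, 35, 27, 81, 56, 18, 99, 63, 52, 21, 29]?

632.2645

Step 1: Compute the mean: (68 + 35 + 27 + 81 + 56 + 18 + 99 + 63 + 52 + 21 + 29) / 11 = 49.9091
Step 2: Compute squared deviations from the mean:
  (68 - 49.9091)^2 = 327.281
  (35 - 49.9091)^2 = 222.281
  (27 - 49.9091)^2 = 524.8264
  (81 - 49.9091)^2 = 966.6446
  (56 - 49.9091)^2 = 37.0992
  (18 - 49.9091)^2 = 1018.1901
  (99 - 49.9091)^2 = 2409.9174
  (63 - 49.9091)^2 = 171.3719
  (52 - 49.9091)^2 = 4.3719
  (21 - 49.9091)^2 = 835.7355
  (29 - 49.9091)^2 = 437.1901
Step 3: Sum of squared deviations = 6954.9091
Step 4: Population variance = 6954.9091 / 11 = 632.2645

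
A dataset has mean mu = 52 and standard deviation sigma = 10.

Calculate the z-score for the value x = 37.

-1.5

Step 1: Recall the z-score formula: z = (x - mu) / sigma
Step 2: Substitute values: z = (37 - 52) / 10
Step 3: z = -15 / 10 = -1.5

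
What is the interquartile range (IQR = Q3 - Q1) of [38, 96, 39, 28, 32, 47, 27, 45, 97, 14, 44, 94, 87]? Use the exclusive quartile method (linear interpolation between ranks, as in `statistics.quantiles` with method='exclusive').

60.5

Step 1: Sort the data: [14, 27, 28, 32, 38, 39, 44, 45, 47, 87, 94, 96, 97]
Step 2: n = 13
Step 3: Using the exclusive quartile method:
  Q1 = 30
  Q2 (median) = 44
  Q3 = 90.5
  IQR = Q3 - Q1 = 90.5 - 30 = 60.5
Step 4: IQR = 60.5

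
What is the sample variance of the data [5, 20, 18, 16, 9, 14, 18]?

29.5714

Step 1: Compute the mean: (5 + 20 + 18 + 16 + 9 + 14 + 18) / 7 = 14.2857
Step 2: Compute squared deviations from the mean:
  (5 - 14.2857)^2 = 86.2245
  (20 - 14.2857)^2 = 32.6531
  (18 - 14.2857)^2 = 13.7959
  (16 - 14.2857)^2 = 2.9388
  (9 - 14.2857)^2 = 27.9388
  (14 - 14.2857)^2 = 0.0816
  (18 - 14.2857)^2 = 13.7959
Step 3: Sum of squared deviations = 177.4286
Step 4: Sample variance = 177.4286 / 6 = 29.5714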